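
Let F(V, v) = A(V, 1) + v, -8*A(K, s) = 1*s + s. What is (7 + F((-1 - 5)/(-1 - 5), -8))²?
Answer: 25/16 ≈ 1.5625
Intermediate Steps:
A(K, s) = -s/4 (A(K, s) = -(1*s + s)/8 = -(s + s)/8 = -s/4)
F(V, v) = -¼ + v (F(V, v) = -¼*1 + v = -¼ + v)
(7 + F((-1 - 5)/(-1 - 5), -8))² = (7 + (-¼ - 8))² = (7 - 33/4)² = (-5/4)² = 25/16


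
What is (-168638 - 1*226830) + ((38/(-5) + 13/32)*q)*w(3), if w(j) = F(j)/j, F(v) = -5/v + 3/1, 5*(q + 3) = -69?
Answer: -59312143/150 ≈ -3.9541e+5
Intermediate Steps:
q = -84/5 (q = -3 + (1/5)*(-69) = -3 - 69/5 = -84/5 ≈ -16.800)
F(v) = 3 - 5/v (F(v) = -5/v + 3*1 = -5/v + 3 = 3 - 5/v)
w(j) = (3 - 5/j)/j
(-168638 - 1*226830) + ((38/(-5) + 13/32)*q)*w(3) = (-168638 - 1*226830) + ((38/(-5) + 13/32)*(-84/5))*((-5 + 3*3)/3**2) = (-168638 - 226830) + ((38*(-1/5) + 13*(1/32))*(-84/5))*((-5 + 9)/9) = -395468 + ((-38/5 + 13/32)*(-84/5))*((1/9)*4) = -395468 - 1151/160*(-84/5)*(4/9) = -395468 + (24171/200)*(4/9) = -395468 + 8057/150 = -59312143/150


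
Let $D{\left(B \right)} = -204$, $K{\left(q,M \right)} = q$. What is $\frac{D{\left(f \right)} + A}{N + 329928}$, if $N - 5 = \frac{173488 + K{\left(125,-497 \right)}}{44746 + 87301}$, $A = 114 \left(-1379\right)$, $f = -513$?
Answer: $- \frac{10392759135}{21783418232} \approx -0.4771$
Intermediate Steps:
$A = -157206$
$N = \frac{833848}{132047}$ ($N = 5 + \frac{173488 + 125}{44746 + 87301} = 5 + \frac{173613}{132047} = \frac{833848}{132047} \approx 6.3148$)
$\frac{D{\left(f \right)} + A}{N + 329928} = \frac{-204 - 157206}{\frac{833848}{132047} + 329928} = - \frac{157410}{\frac{43566836464}{132047}} = \left(-157410\right) \frac{132047}{43566836464} = - \frac{10392759135}{21783418232}$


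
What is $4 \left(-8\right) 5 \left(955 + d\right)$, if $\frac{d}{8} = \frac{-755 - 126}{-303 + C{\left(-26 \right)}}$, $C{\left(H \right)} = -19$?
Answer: $- \frac{25164640}{161} \approx -1.563 \cdot 10^{5}$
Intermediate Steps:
$d = \frac{3524}{161}$ ($d = 8 \frac{-755 - 126}{-303 - 19} = 8 \left(- \frac{881}{-322}\right) = 8 \left(\left(-881\right) \left(- \frac{1}{322}\right)\right) = 8 \cdot \frac{881}{322} = \frac{3524}{161} \approx 21.888$)
$4 \left(-8\right) 5 \left(955 + d\right) = 4 \left(-8\right) 5 \left(955 + \frac{3524}{161}\right) = \left(-32\right) 5 \cdot \frac{157279}{161} = \left(-160\right) \frac{157279}{161} = - \frac{25164640}{161}$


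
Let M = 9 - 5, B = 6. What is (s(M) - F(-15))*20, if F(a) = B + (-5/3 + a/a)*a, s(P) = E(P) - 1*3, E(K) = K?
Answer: -300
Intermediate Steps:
M = 4
s(P) = -3 + P (s(P) = P - 1*3 = P - 3 = -3 + P)
F(a) = 6 - 2*a/3 (F(a) = 6 + (-5/3 + a/a)*a = 6 + (-5*1/3 + 1)*a = 6 + (-5/3 + 1)*a = 6 - 2*a/3)
(s(M) - F(-15))*20 = ((-3 + 4) - (6 - 2/3*(-15)))*20 = (1 - (6 + 10))*20 = (1 - 1*16)*20 = (1 - 16)*20 = -15*20 = -300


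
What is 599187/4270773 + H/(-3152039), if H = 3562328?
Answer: -403794952947/407928577459 ≈ -0.98987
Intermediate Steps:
599187/4270773 + H/(-3152039) = 599187/4270773 + 3562328/(-3152039) = 599187*(1/4270773) + 3562328*(-1/3152039) = 199729/1423591 - 323848/286549 = -403794952947/407928577459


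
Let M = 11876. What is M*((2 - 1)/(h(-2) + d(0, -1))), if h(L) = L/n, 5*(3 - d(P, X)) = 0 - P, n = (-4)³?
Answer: 380032/97 ≈ 3917.9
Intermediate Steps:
n = -64
d(P, X) = 3 + P/5 (d(P, X) = 3 - (0 - P)/5 = 3 - (-1)*P/5 = 3 + P/5)
h(L) = -L/64 (h(L) = L/(-64) = L*(-1/64) = -L/64)
M*((2 - 1)/(h(-2) + d(0, -1))) = 11876*((2 - 1)/(-1/64*(-2) + (3 + (⅕)*0))) = 11876*(1/(1/32 + (3 + 0))) = 11876*(1/(1/32 + 3)) = 11876*(1/(97/32)) = 11876*(1*(32/97)) = 11876*(32/97) = 380032/97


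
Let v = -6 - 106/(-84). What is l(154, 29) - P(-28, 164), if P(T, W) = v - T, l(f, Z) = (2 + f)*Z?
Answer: 189031/42 ≈ 4500.7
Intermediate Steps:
l(f, Z) = Z*(2 + f)
v = -199/42 (v = -6 - 106*(-1/84) = -6 + 53/42 = -199/42 ≈ -4.7381)
P(T, W) = -199/42 - T
l(154, 29) - P(-28, 164) = 29*(2 + 154) - (-199/42 - 1*(-28)) = 29*156 - (-199/42 + 28) = 4524 - 1*977/42 = 4524 - 977/42 = 189031/42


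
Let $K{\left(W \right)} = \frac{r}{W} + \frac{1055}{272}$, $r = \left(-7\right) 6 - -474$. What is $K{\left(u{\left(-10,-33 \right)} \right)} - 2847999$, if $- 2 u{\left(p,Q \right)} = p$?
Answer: $- \frac{3873155861}{1360} \approx -2.8479 \cdot 10^{6}$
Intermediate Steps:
$r = 432$ ($r = -42 + 474 = 432$)
$u{\left(p,Q \right)} = - \frac{p}{2}$
$K{\left(W \right)} = \frac{1055}{272} + \frac{432}{W}$ ($K{\left(W \right)} = \frac{432}{W} + \frac{1055}{272} = \frac{1055}{272} + \frac{432}{W}$)
$K{\left(u{\left(-10,-33 \right)} \right)} - 2847999 = \left(\frac{1055}{272} + \frac{432}{\left(- \frac{1}{2}\right) \left(-10\right)}\right) - 2847999 = \left(\frac{1055}{272} + \frac{432}{5}\right) - 2847999 = \frac{122779}{1360} - 2847999 = - \frac{3873155861}{1360}$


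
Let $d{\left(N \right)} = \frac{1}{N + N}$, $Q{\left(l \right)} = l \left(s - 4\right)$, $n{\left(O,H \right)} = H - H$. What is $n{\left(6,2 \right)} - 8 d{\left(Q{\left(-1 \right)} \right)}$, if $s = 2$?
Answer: $-2$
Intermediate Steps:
$n{\left(O,H \right)} = 0$
$Q{\left(l \right)} = - 2 l$ ($Q{\left(l \right)} = l \left(2 - 4\right) = l \left(-2\right) = - 2 l$)
$d{\left(N \right)} = \frac{1}{2 N}$
$n{\left(6,2 \right)} - 8 d{\left(Q{\left(-1 \right)} \right)} = 0 - 8 \frac{1}{2 \left(\left(-2\right) \left(-1\right)\right)} = 0 - 8 \frac{1}{2 \cdot 2} = 0 - 8 \cdot \frac{1}{2} \cdot \frac{1}{2} = 0 - 2 = -2$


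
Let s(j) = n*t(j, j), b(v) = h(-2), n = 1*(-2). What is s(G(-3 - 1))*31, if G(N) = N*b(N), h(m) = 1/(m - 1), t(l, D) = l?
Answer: -248/3 ≈ -82.667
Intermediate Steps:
h(m) = 1/(-1 + m)
n = -2
b(v) = -1/3 (b(v) = 1/(-1 - 2) = 1/(-3) = -1/3)
G(N) = -N/3 (G(N) = N*(-1/3) = -N/3)
s(j) = -2*j
s(G(-3 - 1))*31 = -(-2)*(-3 - 1)/3*31 = -(-2)*(-4)/3*31 = -2*4/3*31 = -8/3*31 = -248/3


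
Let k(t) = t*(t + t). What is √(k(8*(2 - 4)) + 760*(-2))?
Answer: 12*I*√7 ≈ 31.749*I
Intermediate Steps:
k(t) = 2*t² (k(t) = t*(2*t) = 2*t²)
√(k(8*(2 - 4)) + 760*(-2)) = √(2*(8*(2 - 4))² + 760*(-2)) = √(2*(8*(-2))² - 1520) = √(2*(-16)² - 1520) = √(2*256 - 1520) = √(512 - 1520) = √(-1008) = 12*I*√7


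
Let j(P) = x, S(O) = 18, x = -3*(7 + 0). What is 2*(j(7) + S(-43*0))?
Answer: -6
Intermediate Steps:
x = -21 (x = -3*7 = -21)
j(P) = -21
2*(j(7) + S(-43*0)) = 2*(-21 + 18) = 2*(-3) = -6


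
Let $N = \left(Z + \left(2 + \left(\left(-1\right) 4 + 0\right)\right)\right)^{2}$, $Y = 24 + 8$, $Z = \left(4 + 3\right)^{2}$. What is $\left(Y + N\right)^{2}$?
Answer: $5022081$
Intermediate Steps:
$Z = 49$ ($Z = 7^{2} = 49$)
$Y = 32$
$N = 2209$ ($N = \left(49 + \left(2 + \left(\left(-1\right) 4 + 0\right)\right)\right)^{2} = \left(49 + \left(2 + \left(-4 + 0\right)\right)\right)^{2} = \left(49 + \left(2 - 4\right)\right)^{2} = \left(49 - 2\right)^{2} = 47^{2} = 2209$)
$\left(Y + N\right)^{2} = \left(32 + 2209\right)^{2} = 2241^{2} = 5022081$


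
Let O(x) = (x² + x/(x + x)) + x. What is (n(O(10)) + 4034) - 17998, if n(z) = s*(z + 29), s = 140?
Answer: 5566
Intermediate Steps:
O(x) = ½ + x + x² (O(x) = (x² + x/((2*x))) + x = (x² + (1/(2*x))*x) + x = (x² + ½) + x = (½ + x²) + x = ½ + x + x²)
n(z) = 4060 + 140*z (n(z) = 140*(z + 29) = 140*(29 + z) = 4060 + 140*z)
(n(O(10)) + 4034) - 17998 = ((4060 + 140*(½ + 10 + 10²)) + 4034) - 17998 = ((4060 + 140*(½ + 10 + 100)) + 4034) - 17998 = ((4060 + 140*(221/2)) + 4034) - 17998 = ((4060 + 15470) + 4034) - 17998 = (19530 + 4034) - 17998 = 23564 - 17998 = 5566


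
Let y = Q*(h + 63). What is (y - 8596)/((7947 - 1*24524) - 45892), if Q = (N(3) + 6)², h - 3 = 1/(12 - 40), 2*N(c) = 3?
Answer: 547177/6996528 ≈ 0.078207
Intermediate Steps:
N(c) = 3/2 (N(c) = (½)*3 = 3/2)
h = 83/28 (h = 3 + 1/(12 - 40) = 3 + 1/(-28) = 3 - 1/28 = 83/28 ≈ 2.9643)
Q = 225/4 (Q = (3/2 + 6)² = (15/2)² = 225/4 ≈ 56.250)
y = 415575/112 (y = 225*(83/28 + 63)/4 = (225/4)*(1847/28) = 415575/112 ≈ 3710.5)
(y - 8596)/((7947 - 1*24524) - 45892) = (415575/112 - 8596)/((7947 - 1*24524) - 45892) = -547177/(112*((7947 - 24524) - 45892)) = -547177/(112*(-16577 - 45892)) = -547177/112/(-62469) = -547177/112*(-1/62469) = 547177/6996528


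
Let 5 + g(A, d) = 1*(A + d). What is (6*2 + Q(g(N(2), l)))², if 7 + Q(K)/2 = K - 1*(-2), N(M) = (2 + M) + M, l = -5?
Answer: 36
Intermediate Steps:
N(M) = 2 + 2*M
g(A, d) = -5 + A + d (g(A, d) = -5 + 1*(A + d) = -5 + (A + d) = -5 + A + d)
Q(K) = -10 + 2*K (Q(K) = -14 + 2*(K - 1*(-2)) = -14 + 2*(K + 2) = -14 + 2*(2 + K) = -14 + (4 + 2*K) = -10 + 2*K)
(6*2 + Q(g(N(2), l)))² = (6*2 + (-10 + 2*(-5 + (2 + 2*2) - 5)))² = (12 + (-10 + 2*(-5 + (2 + 4) - 5)))² = (12 + (-10 + 2*(-5 + 6 - 5)))² = (12 + (-10 + 2*(-4)))² = (12 + (-10 - 8))² = (12 - 18)² = (-6)² = 36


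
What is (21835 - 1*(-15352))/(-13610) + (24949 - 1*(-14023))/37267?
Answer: -855439009/507203870 ≈ -1.6866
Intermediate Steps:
(21835 - 1*(-15352))/(-13610) + (24949 - 1*(-14023))/37267 = (21835 + 15352)*(-1/13610) + (24949 + 14023)*(1/37267) = 37187*(-1/13610) + 38972*(1/37267) = -37187/13610 + 38972/37267 = -855439009/507203870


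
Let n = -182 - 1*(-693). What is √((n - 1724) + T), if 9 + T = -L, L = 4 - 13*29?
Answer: I*√849 ≈ 29.138*I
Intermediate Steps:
n = 511 (n = -182 + 693 = 511)
L = -373 (L = 4 - 377 = -373)
T = 364 (T = -9 - 1*(-373) = -9 + 373 = 364)
√((n - 1724) + T) = √((511 - 1724) + 364) = √(-1213 + 364) = √(-849) = I*√849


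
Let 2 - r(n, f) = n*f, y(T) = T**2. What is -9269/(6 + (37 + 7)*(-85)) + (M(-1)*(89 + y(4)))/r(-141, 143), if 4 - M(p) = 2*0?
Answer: 37695533/15059222 ≈ 2.5032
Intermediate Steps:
M(p) = 4 (M(p) = 4 - 2*0 = 4 - 1*0 = 4 + 0 = 4)
r(n, f) = 2 - f*n (r(n, f) = 2 - n*f = 2 - f*n)
-9269/(6 + (37 + 7)*(-85)) + (M(-1)*(89 + y(4)))/r(-141, 143) = -9269/(6 + (37 + 7)*(-85)) + (4*(89 + 4**2))/(2 - 1*143*(-141)) = -9269/(6 + 44*(-85)) + (4*(89 + 16))/(2 + 20163) = -9269/(6 - 3740) + (4*105)/20165 = -9269/(-3734) + 420*(1/20165) = -9269*(-1/3734) + 84/4033 = 9269/3734 + 84/4033 = 37695533/15059222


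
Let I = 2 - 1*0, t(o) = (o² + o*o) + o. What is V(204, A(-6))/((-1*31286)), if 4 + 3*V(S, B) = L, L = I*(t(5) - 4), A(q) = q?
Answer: -49/46929 ≈ -0.0010441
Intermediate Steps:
t(o) = o + 2*o² (t(o) = (o² + o²) + o = 2*o² + o = o + 2*o²)
I = 2 (I = 2 + 0 = 2)
L = 102 (L = 2*(5*(1 + 2*5) - 4) = 2*(5*(1 + 10) - 4) = 2*(5*11 - 4) = 2*(55 - 4) = 2*51 = 102)
V(S, B) = 98/3 (V(S, B) = -4/3 + (⅓)*102 = -4/3 + 34 = 98/3)
V(204, A(-6))/((-1*31286)) = 98/(3*((-1*31286))) = (98/3)/(-31286) = (98/3)*(-1/31286) = -49/46929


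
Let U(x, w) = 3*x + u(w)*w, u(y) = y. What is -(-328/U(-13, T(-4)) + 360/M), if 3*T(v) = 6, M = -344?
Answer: -12529/1505 ≈ -8.3249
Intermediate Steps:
T(v) = 2 (T(v) = (⅓)*6 = 2)
U(x, w) = w² + 3*x (U(x, w) = 3*x + w*w = 3*x + w² = w² + 3*x)
-(-328/U(-13, T(-4)) + 360/M) = -(-328/(2² + 3*(-13)) + 360/(-344)) = -(-328/(4 - 39) + 360*(-1/344)) = -(-328/(-35) - 45/43) = -(-328*(-1/35) - 45/43) = -(328/35 - 45/43) = -1*12529/1505 = -12529/1505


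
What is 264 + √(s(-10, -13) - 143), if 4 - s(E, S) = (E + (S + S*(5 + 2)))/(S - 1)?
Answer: 264 + I*√7210/7 ≈ 264.0 + 12.13*I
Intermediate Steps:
s(E, S) = 4 - (E + 8*S)/(-1 + S) (s(E, S) = 4 - (E + (S + S*(5 + 2)))/(S - 1) = 4 - (E + (S + S*7))/(-1 + S) = 4 - (E + (S + 7*S))/(-1 + S) = 4 - (E + 8*S)/(-1 + S))
264 + √(s(-10, -13) - 143) = 264 + √((-4 - 1*(-10) - 4*(-13))/(-1 - 13) - 143) = 264 + √((-4 + 10 + 52)/(-14) - 143) = 264 + √(-1/14*58 - 143) = 264 + √(-29/7 - 143) = 264 + √(-1030/7) = 264 + I*√7210/7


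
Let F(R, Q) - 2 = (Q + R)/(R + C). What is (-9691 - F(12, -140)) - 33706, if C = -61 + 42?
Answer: -303921/7 ≈ -43417.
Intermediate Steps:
C = -19
F(R, Q) = 2 + (Q + R)/(-19 + R) (F(R, Q) = 2 + (Q + R)/(R - 19) = 2 + (Q + R)/(-19 + R))
(-9691 - F(12, -140)) - 33706 = (-9691 - (-38 - 140 + 3*12)/(-19 + 12)) - 33706 = (-9691 - (-38 - 140 + 36)/(-7)) - 33706 = (-9691 - (-1)*(-142)/7) - 33706 = (-9691 - 1*142/7) - 33706 = (-9691 - 142/7) - 33706 = -67979/7 - 33706 = -303921/7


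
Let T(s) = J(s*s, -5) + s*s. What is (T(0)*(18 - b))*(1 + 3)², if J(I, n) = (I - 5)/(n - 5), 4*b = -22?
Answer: 188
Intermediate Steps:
b = -11/2 (b = (¼)*(-22) = -11/2 ≈ -5.5000)
J(I, n) = (-5 + I)/(-5 + n)
T(s) = ½ + 9*s²/10 (T(s) = (-5 + s*s)/(-5 - 5) + s*s = (-5 + s²)/(-10) + s² = -(-5 + s²)/10 + s² = (½ - s²/10) + s² = ½ + 9*s²/10)
(T(0)*(18 - b))*(1 + 3)² = ((½ + (9/10)*0²)*(18 - 1*(-11/2)))*(1 + 3)² = ((½ + (9/10)*0)*(18 + 11/2))*4² = ((½ + 0)*(47/2))*16 = ((½)*(47/2))*16 = (47/4)*16 = 188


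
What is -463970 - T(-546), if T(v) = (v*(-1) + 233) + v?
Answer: -464203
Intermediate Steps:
T(v) = 233 (T(v) = (-v + 233) + v = (233 - v) + v = 233)
-463970 - T(-546) = -463970 - 1*233 = -463970 - 233 = -464203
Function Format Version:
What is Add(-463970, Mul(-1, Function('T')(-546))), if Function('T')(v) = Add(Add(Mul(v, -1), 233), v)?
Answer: -464203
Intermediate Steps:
Function('T')(v) = 233 (Function('T')(v) = Add(Add(Mul(-1, v), 233), v) = Add(Add(233, Mul(-1, v)), v) = 233)
Add(-463970, Mul(-1, Function('T')(-546))) = Add(-463970, Mul(-1, 233)) = Add(-463970, -233) = -464203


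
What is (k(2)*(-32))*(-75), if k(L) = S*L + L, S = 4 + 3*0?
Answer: 24000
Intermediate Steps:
S = 4 (S = 4 + 0 = 4)
k(L) = 5*L (k(L) = 4*L + L = 5*L)
(k(2)*(-32))*(-75) = ((5*2)*(-32))*(-75) = (10*(-32))*(-75) = -320*(-75) = 24000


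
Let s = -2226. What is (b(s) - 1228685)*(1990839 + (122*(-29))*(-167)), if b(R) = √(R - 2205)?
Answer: -3172077634225 + 2581685*I*√4431 ≈ -3.1721e+12 + 1.7185e+8*I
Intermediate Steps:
b(R) = √(-2205 + R)
(b(s) - 1228685)*(1990839 + (122*(-29))*(-167)) = (√(-2205 - 2226) - 1228685)*(1990839 + (122*(-29))*(-167)) = (√(-4431) - 1228685)*(1990839 - 3538*(-167)) = (I*√4431 - 1228685)*(1990839 + 590846) = (-1228685 + I*√4431)*2581685 = -3172077634225 + 2581685*I*√4431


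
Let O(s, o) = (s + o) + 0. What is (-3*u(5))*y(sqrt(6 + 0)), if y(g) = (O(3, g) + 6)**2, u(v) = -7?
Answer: 1827 + 378*sqrt(6) ≈ 2752.9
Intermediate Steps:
O(s, o) = o + s (O(s, o) = (o + s) + 0 = o + s)
y(g) = (9 + g)**2 (y(g) = ((g + 3) + 6)**2 = ((3 + g) + 6)**2 = (9 + g)**2)
(-3*u(5))*y(sqrt(6 + 0)) = (-3*(-7))*(9 + sqrt(6 + 0))**2 = 21*(9 + sqrt(6))**2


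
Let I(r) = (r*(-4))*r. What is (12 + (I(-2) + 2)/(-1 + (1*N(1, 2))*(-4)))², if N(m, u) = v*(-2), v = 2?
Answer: 27556/225 ≈ 122.47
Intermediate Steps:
N(m, u) = -4 (N(m, u) = 2*(-2) = -4)
I(r) = -4*r² (I(r) = (-4*r)*r = -4*r²)
(12 + (I(-2) + 2)/(-1 + (1*N(1, 2))*(-4)))² = (12 + (-4*(-2)² + 2)/(-1 + (1*(-4))*(-4)))² = (12 + (-4*4 + 2)/(-1 - 4*(-4)))² = (12 + (-16 + 2)/(-1 + 16))² = (12 - 14/15)² = (166/15)² = 27556/225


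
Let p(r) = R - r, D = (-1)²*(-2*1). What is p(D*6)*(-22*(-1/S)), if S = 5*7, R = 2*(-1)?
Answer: 44/7 ≈ 6.2857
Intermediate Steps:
D = -2 (D = 1*(-2) = -2)
R = -2
p(r) = -2 - r
S = 35
p(D*6)*(-22*(-1/S)) = (-2 - (-2)*6)*(-22/((-1*35))) = (-2 - 1*(-12))*(-22/(-35)) = (-2 + 12)*(-22*(-1/35)) = 10*(22/35) = 44/7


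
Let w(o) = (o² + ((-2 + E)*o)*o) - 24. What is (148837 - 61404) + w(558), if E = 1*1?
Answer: 87409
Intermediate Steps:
E = 1
w(o) = -24 (w(o) = (o² + ((-2 + 1)*o)*o) - 24 = (o² + (-o)*o) - 24 = (o² - o²) - 24 = 0 - 24 = -24)
(148837 - 61404) + w(558) = (148837 - 61404) - 24 = 87433 - 24 = 87409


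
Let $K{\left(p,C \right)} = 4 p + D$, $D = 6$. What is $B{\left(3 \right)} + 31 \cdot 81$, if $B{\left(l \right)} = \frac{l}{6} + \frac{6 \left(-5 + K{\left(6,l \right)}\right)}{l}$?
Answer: $\frac{5123}{2} \approx 2561.5$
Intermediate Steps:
$K{\left(p,C \right)} = 6 + 4 p$ ($K{\left(p,C \right)} = 4 p + 6 = 6 + 4 p$)
$B{\left(l \right)} = \frac{150}{l} + \frac{l}{6}$ ($B{\left(l \right)} = \frac{l}{6} + \frac{6 \left(-5 + \left(6 + 4 \cdot 6\right)\right)}{l} = l \frac{1}{6} + \frac{6 \left(-5 + \left(6 + 24\right)\right)}{l} = \frac{l}{6} + \frac{6 \left(-5 + 30\right)}{l} = \frac{l}{6} + \frac{6 \cdot 25}{l} = \frac{l}{6} + \frac{150}{l} = \frac{150}{l} + \frac{l}{6}$)
$B{\left(3 \right)} + 31 \cdot 81 = \left(\frac{150}{3} + \frac{1}{6} \cdot 3\right) + 31 \cdot 81 = \left(150 \cdot \frac{1}{3} + \frac{1}{2}\right) + 2511 = \left(50 + \frac{1}{2}\right) + 2511 = \frac{101}{2} + 2511 = \frac{5123}{2}$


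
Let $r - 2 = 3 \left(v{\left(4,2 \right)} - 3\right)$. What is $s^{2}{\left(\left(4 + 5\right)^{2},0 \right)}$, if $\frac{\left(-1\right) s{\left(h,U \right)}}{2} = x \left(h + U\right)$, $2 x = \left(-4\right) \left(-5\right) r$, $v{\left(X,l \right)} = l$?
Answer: $2624400$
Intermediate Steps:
$r = -1$ ($r = 2 + 3 \left(2 - 3\right) = 2 + 3 \left(-1\right) = 2 - 3 = -1$)
$x = -10$ ($x = \frac{\left(-4\right) \left(-5\right) \left(-1\right)}{2} = \frac{20 \left(-1\right)}{2} = \frac{1}{2} \left(-20\right) = -10$)
$s{\left(h,U \right)} = 20 U + 20 h$ ($s{\left(h,U \right)} = - 2 \left(- 10 \left(h + U\right)\right) = - 2 \left(- 10 \left(U + h\right)\right) = - 2 \left(- 10 U - 10 h\right) = 20 U + 20 h$)
$s^{2}{\left(\left(4 + 5\right)^{2},0 \right)} = \left(20 \cdot 0 + 20 \left(4 + 5\right)^{2}\right)^{2} = \left(0 + 20 \cdot 9^{2}\right)^{2} = \left(0 + 20 \cdot 81\right)^{2} = \left(0 + 1620\right)^{2} = 1620^{2} = 2624400$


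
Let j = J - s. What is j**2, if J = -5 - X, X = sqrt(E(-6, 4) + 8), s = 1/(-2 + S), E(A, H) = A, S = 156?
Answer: 641873/23716 + 771*sqrt(2)/77 ≈ 41.225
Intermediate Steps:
s = 1/154 (s = 1/(-2 + 156) = 1/154 ≈ 0.0064935)
X = sqrt(2) (X = sqrt(-6 + 8) = sqrt(2) ≈ 1.4142)
J = -5 - sqrt(2) ≈ -6.4142
j = -771/154 - sqrt(2) (j = (-5 - sqrt(2)) - 1*1/154 = (-5 - sqrt(2)) - 1/154 = -771/154 - sqrt(2) ≈ -6.4207)
j**2 = (-771/154 - sqrt(2))**2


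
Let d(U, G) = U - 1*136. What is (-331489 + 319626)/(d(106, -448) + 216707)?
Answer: -11863/216677 ≈ -0.054750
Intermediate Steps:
d(U, G) = -136 + U (d(U, G) = U - 136 = -136 + U)
(-331489 + 319626)/(d(106, -448) + 216707) = (-331489 + 319626)/((-136 + 106) + 216707) = -11863/(-30 + 216707) = -11863/216677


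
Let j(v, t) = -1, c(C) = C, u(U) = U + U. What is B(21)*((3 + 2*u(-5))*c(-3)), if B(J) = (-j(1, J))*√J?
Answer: 51*√21 ≈ 233.71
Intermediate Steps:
u(U) = 2*U
B(J) = √J (B(J) = (-1*(-1))*√J = 1*√J = √J)
B(21)*((3 + 2*u(-5))*c(-3)) = √21*((3 + 2*(2*(-5)))*(-3)) = √21*((3 + 2*(-10))*(-3)) = √21*((3 - 20)*(-3)) = √21*(-17*(-3)) = √21*51 = 51*√21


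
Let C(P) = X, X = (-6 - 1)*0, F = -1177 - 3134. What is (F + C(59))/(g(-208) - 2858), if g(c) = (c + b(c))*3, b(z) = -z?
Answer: 4311/2858 ≈ 1.5084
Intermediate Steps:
F = -4311
X = 0 (X = -7*0 = 0)
g(c) = 0 (g(c) = (c - c)*3 = 0*3 = 0)
C(P) = 0
(F + C(59))/(g(-208) - 2858) = (-4311 + 0)/(0 - 2858) = -4311/(-2858) = -4311*(-1/2858) = 4311/2858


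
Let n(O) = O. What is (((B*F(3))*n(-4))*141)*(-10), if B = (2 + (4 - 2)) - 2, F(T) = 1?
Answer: 11280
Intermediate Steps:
B = 2 (B = (2 + 2) - 2 = 4 - 2 = 2)
(((B*F(3))*n(-4))*141)*(-10) = (((2*1)*(-4))*141)*(-10) = ((2*(-4))*141)*(-10) = -8*141*(-10) = -1128*(-10) = 11280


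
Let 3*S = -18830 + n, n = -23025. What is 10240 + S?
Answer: -11135/3 ≈ -3711.7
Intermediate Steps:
S = -41855/3 (S = (-18830 - 23025)/3 = (1/3)*(-41855) = -41855/3 ≈ -13952.)
10240 + S = 10240 - 41855/3 = -11135/3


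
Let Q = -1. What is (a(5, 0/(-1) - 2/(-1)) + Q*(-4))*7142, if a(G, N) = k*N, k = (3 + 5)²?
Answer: 942744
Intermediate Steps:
k = 64 (k = 8² = 64)
a(G, N) = 64*N
(a(5, 0/(-1) - 2/(-1)) + Q*(-4))*7142 = (64*(0/(-1) - 2/(-1)) - 1*(-4))*7142 = (64*(0*(-1) - 2*(-1)) + 4)*7142 = (64*(0 + 2) + 4)*7142 = (64*2 + 4)*7142 = (128 + 4)*7142 = 132*7142 = 942744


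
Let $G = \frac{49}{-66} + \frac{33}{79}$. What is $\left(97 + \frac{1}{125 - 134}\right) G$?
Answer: $- \frac{738148}{23463} \approx -31.46$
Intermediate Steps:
$G = - \frac{1693}{5214}$ ($G = 49 \left(- \frac{1}{66}\right) + 33 \cdot \frac{1}{79} = - \frac{49}{66} + \frac{33}{79} = - \frac{1693}{5214} \approx -0.3247$)
$\left(97 + \frac{1}{125 - 134}\right) G = \left(97 + \frac{1}{125 - 134}\right) \left(- \frac{1693}{5214}\right) = \left(97 + \frac{1}{-9}\right) \left(- \frac{1693}{5214}\right) = \left(97 - \frac{1}{9}\right) \left(- \frac{1693}{5214}\right) = \frac{872}{9} \left(- \frac{1693}{5214}\right) = - \frac{738148}{23463}$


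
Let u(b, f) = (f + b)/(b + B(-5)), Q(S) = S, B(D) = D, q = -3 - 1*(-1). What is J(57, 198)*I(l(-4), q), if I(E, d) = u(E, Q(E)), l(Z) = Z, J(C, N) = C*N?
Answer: 10032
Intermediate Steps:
q = -2 (q = -3 + 1 = -2)
u(b, f) = (b + f)/(-5 + b) (u(b, f) = (f + b)/(b - 5) = (b + f)/(-5 + b))
I(E, d) = 2*E/(-5 + E) (I(E, d) = (E + E)/(-5 + E) = (2*E)/(-5 + E) = 2*E/(-5 + E))
J(57, 198)*I(l(-4), q) = (57*198)*(2*(-4)/(-5 - 4)) = 11286*(2*(-4)/(-9)) = 11286*(2*(-4)*(-⅑)) = 11286*(8/9) = 10032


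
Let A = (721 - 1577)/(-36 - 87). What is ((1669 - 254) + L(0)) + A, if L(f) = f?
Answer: 174901/123 ≈ 1422.0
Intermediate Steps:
A = 856/123 (A = -856/(-123) = -856*(-1/123) = 856/123 ≈ 6.9594)
((1669 - 254) + L(0)) + A = ((1669 - 254) + 0) + 856/123 = (1415 + 0) + 856/123 = 1415 + 856/123 = 174901/123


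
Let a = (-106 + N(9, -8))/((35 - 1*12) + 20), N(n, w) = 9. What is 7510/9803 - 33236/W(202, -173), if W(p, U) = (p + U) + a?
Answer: -7000650672/5636725 ≈ -1242.0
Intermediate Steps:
a = -97/43 (a = (-106 + 9)/((35 - 1*12) + 20) = -97/((35 - 12) + 20) = -97/(23 + 20) = -97/43 ≈ -2.2558)
W(p, U) = -97/43 + U + p (W(p, U) = (p + U) - 97/43 = (U + p) - 97/43 = -97/43 + U + p)
7510/9803 - 33236/W(202, -173) = 7510/9803 - 33236/(-97/43 - 173 + 202) = 7510*(1/9803) - 33236/1150/43 = 7510/9803 - 33236*43/1150 = 7510/9803 - 714574/575 = -7000650672/5636725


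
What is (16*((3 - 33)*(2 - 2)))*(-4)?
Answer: 0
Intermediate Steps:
(16*((3 - 33)*(2 - 2)))*(-4) = (16*(-30*0))*(-4) = (16*0)*(-4) = 0*(-4) = 0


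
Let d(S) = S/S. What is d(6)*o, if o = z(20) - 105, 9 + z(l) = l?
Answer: -94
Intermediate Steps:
z(l) = -9 + l
d(S) = 1
o = -94 (o = (-9 + 20) - 105 = 11 - 105 = -94)
d(6)*o = 1*(-94) = -94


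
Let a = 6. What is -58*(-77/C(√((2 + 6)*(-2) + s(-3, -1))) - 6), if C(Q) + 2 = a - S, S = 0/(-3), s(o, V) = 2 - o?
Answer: 2929/2 ≈ 1464.5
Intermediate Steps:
S = 0 (S = 0*(-⅓) = 0)
C(Q) = 4 (C(Q) = -2 + (6 - 1*0) = -2 + (6 + 0) = -2 + 6 = 4)
-58*(-77/C(√((2 + 6)*(-2) + s(-3, -1))) - 6) = -58*(-77/4 - 6) = -58*(-101/4) = 2929/2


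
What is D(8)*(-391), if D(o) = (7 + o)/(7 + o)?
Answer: -391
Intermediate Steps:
D(o) = 1
D(8)*(-391) = 1*(-391) = -391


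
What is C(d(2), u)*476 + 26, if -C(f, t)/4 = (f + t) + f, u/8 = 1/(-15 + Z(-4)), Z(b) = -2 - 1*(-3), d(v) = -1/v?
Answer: 3018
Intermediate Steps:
Z(b) = 1 (Z(b) = -2 + 3 = 1)
u = -4/7 (u = 8/(-15 + 1) = 8/(-14) = 8*(-1/14) = -4/7 ≈ -0.57143)
C(f, t) = -8*f - 4*t (C(f, t) = -4*((f + t) + f) = -4*(t + 2*f) = -8*f - 4*t)
C(d(2), u)*476 + 26 = (-(-8)/2 - 4*(-4/7))*476 + 26 = (-(-8)/2 + 16/7)*476 + 26 = (-8*(-1/2) + 16/7)*476 + 26 = (4 + 16/7)*476 + 26 = (44/7)*476 + 26 = 2992 + 26 = 3018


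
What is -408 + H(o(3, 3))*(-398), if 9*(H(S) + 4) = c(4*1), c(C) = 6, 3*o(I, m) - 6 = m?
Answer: 2756/3 ≈ 918.67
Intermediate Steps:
o(I, m) = 2 + m/3
H(S) = -10/3 (H(S) = -4 + (⅑)*6 = -4 + ⅔ = -10/3)
-408 + H(o(3, 3))*(-398) = -408 - 10/3*(-398) = -408 + 3980/3 = 2756/3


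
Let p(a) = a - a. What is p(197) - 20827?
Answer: -20827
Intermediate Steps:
p(a) = 0
p(197) - 20827 = 0 - 20827 = -20827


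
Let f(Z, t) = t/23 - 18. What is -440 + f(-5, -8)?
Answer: -10542/23 ≈ -458.35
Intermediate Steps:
f(Z, t) = -18 + t/23 (f(Z, t) = t/23 - 18 = -18 + t/23)
-440 + f(-5, -8) = -440 + (-18 + (1/23)*(-8)) = -440 + (-18 - 8/23) = -440 - 422/23 = -10542/23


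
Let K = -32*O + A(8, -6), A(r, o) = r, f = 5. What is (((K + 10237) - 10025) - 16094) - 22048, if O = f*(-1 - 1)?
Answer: -37602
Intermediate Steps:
O = -10 (O = 5*(-1 - 1) = 5*(-2) = -10)
K = 328 (K = -32*(-10) + 8 = 320 + 8 = 328)
(((K + 10237) - 10025) - 16094) - 22048 = (((328 + 10237) - 10025) - 16094) - 22048 = ((10565 - 10025) - 16094) - 22048 = (540 - 16094) - 22048 = -15554 - 22048 = -37602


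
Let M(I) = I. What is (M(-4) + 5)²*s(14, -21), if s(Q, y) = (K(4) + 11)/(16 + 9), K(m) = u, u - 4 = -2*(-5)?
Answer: 1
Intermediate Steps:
u = 14 (u = 4 - 2*(-5) = 4 + 10 = 14)
K(m) = 14
s(Q, y) = 1 (s(Q, y) = (14 + 11)/(16 + 9) = 25/25 = 25*(1/25) = 1)
(M(-4) + 5)²*s(14, -21) = (-4 + 5)²*1 = 1²*1 = 1*1 = 1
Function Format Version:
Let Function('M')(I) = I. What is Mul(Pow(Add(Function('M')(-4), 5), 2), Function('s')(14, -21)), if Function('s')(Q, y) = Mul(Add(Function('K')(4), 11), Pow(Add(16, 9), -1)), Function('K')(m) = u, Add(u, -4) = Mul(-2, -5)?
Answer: 1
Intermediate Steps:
u = 14 (u = Add(4, Mul(-2, -5)) = Add(4, 10) = 14)
Function('K')(m) = 14
Function('s')(Q, y) = 1 (Function('s')(Q, y) = Mul(Add(14, 11), Pow(Add(16, 9), -1)) = Mul(25, Pow(25, -1)) = Mul(25, Rational(1, 25)) = 1)
Mul(Pow(Add(Function('M')(-4), 5), 2), Function('s')(14, -21)) = Mul(Pow(Add(-4, 5), 2), 1) = Mul(Pow(1, 2), 1) = Mul(1, 1) = 1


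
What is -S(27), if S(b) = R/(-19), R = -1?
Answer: -1/19 ≈ -0.052632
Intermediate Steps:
S(b) = 1/19 (S(b) = -1/(-19) = -1*(-1/19) = 1/19)
-S(27) = -1*1/19 = -1/19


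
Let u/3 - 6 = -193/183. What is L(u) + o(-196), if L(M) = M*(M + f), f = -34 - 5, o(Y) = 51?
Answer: -1144199/3721 ≈ -307.50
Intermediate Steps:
u = 905/61 (u = 18 + 3*(-193/183) = 18 - 193/61 = 905/61 ≈ 14.836)
f = -39
L(M) = M*(-39 + M) (L(M) = M*(M - 39) = M*(-39 + M))
L(u) + o(-196) = 905*(-39 + 905/61)/61 + 51 = (905/61)*(-1474/61) + 51 = -1333970/3721 + 51 = -1144199/3721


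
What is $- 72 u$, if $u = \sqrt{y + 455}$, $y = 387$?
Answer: $- 72 \sqrt{842} \approx -2089.2$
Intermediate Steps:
$u = \sqrt{842}$ ($u = \sqrt{387 + 455} = \sqrt{842} \approx 29.017$)
$- 72 u = - 72 \sqrt{842}$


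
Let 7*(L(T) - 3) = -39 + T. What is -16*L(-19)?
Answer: 592/7 ≈ 84.571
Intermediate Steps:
L(T) = -18/7 + T/7 (L(T) = 3 + (-39 + T)/7 = 3 + (-39/7 + T/7) = -18/7 + T/7)
-16*L(-19) = -16*(-18/7 + (⅐)*(-19)) = -16*(-18/7 - 19/7) = -16*(-37/7) = 592/7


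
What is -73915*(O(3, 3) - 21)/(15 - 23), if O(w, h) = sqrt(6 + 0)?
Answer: -1552215/8 + 73915*sqrt(6)/8 ≈ -1.7140e+5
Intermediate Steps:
O(w, h) = sqrt(6)
-73915*(O(3, 3) - 21)/(15 - 23) = -73915*(sqrt(6) - 21)/(15 - 23) = -73915*(-21 + sqrt(6))/(-8) = -73915*(-21 + sqrt(6))*(-1)/8 = -73915*(21/8 - sqrt(6)/8) = -1552215/8 + 73915*sqrt(6)/8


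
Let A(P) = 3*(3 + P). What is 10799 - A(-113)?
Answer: 11129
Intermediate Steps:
A(P) = 9 + 3*P
10799 - A(-113) = 10799 - (9 + 3*(-113)) = 10799 - (9 - 339) = 10799 - 1*(-330) = 10799 + 330 = 11129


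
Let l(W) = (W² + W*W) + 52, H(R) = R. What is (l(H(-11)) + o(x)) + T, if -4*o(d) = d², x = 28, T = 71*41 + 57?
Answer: 3066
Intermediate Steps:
T = 2968 (T = 2911 + 57 = 2968)
l(W) = 52 + 2*W² (l(W) = (W² + W²) + 52 = 2*W² + 52 = 52 + 2*W²)
o(d) = -d²/4
(l(H(-11)) + o(x)) + T = ((52 + 2*(-11)²) - ¼*28²) + 2968 = ((52 + 2*121) - ¼*784) + 2968 = ((52 + 242) - 196) + 2968 = (294 - 196) + 2968 = 98 + 2968 = 3066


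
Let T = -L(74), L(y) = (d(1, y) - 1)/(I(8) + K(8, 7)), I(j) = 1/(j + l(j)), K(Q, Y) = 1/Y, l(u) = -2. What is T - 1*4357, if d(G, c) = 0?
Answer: -56599/13 ≈ -4353.8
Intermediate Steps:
I(j) = 1/(-2 + j) (I(j) = 1/(j - 2) = 1/(-2 + j))
L(y) = -42/13 (L(y) = (0 - 1)/(1/(-2 + 8) + 1/7) = -1/(1/6 + ⅐) = -1/(⅙ + ⅐) = -1/13/42 = -1*42/13 = -42/13)
T = 42/13 (T = -1*(-42/13) = 42/13 ≈ 3.2308)
T - 1*4357 = 42/13 - 1*4357 = 42/13 - 4357 = -56599/13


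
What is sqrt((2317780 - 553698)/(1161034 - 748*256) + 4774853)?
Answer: sqrt(1122114095675991930)/484773 ≈ 2185.1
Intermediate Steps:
sqrt((2317780 - 553698)/(1161034 - 748*256) + 4774853) = sqrt(1764082/(1161034 - 191488) + 4774853) = sqrt(1764082/969546 + 4774853) = sqrt(1764082*(1/969546) + 4774853) = sqrt(882041/484773 + 4774853) = sqrt(2314720695410/484773) = sqrt(1122114095675991930)/484773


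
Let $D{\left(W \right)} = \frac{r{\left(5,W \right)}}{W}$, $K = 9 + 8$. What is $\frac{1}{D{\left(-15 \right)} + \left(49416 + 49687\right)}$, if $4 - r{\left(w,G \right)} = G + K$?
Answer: $\frac{15}{1486543} \approx 1.0091 \cdot 10^{-5}$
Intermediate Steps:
$K = 17$
$r{\left(w,G \right)} = -13 - G$ ($r{\left(w,G \right)} = 4 - \left(G + 17\right) = 4 - \left(17 + G\right) = -13 - G$)
$D{\left(W \right)} = \frac{-13 - W}{W}$
$\frac{1}{D{\left(-15 \right)} + \left(49416 + 49687\right)} = \frac{1}{\frac{-13 - -15}{-15} + \left(49416 + 49687\right)} = \frac{1}{- \frac{-13 + 15}{15} + 99103} = \frac{1}{\left(- \frac{1}{15}\right) 2 + 99103} = \frac{1}{- \frac{2}{15} + 99103} = \frac{1}{\frac{1486543}{15}} = \frac{15}{1486543}$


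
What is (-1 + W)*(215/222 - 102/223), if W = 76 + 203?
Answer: 3516839/24753 ≈ 142.08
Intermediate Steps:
W = 279
(-1 + W)*(215/222 - 102/223) = (-1 + 279)*(215/222 - 102/223) = 278*(215*(1/222) - 102*1/223) = 278*(215/222 - 102/223) = 278*(25301/49506) = 3516839/24753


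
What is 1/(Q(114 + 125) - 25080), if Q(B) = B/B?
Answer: -1/25079 ≈ -3.9874e-5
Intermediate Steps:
Q(B) = 1
1/(Q(114 + 125) - 25080) = 1/(1 - 25080) = 1/(-25079) = -1/25079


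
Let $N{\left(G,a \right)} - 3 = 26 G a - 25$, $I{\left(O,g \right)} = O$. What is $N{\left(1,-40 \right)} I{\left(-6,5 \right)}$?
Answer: $6372$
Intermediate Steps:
$N{\left(G,a \right)} = -22 + 26 G a$ ($N{\left(G,a \right)} = 3 + \left(26 G a - 25\right) = 3 + \left(-25 + 26 G a\right) = -22 + 26 G a$)
$N{\left(1,-40 \right)} I{\left(-6,5 \right)} = \left(-22 + 26 \cdot 1 \left(-40\right)\right) \left(-6\right) = \left(-22 - 1040\right) \left(-6\right) = \left(-1062\right) \left(-6\right) = 6372$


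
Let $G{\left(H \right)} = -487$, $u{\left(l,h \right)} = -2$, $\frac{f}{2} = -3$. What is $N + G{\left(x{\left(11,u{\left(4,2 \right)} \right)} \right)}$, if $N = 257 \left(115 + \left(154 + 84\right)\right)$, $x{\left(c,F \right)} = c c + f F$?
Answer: $90234$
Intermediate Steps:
$f = -6$ ($f = 2 \left(-3\right) = -6$)
$x{\left(c,F \right)} = c^{2} - 6 F$ ($x{\left(c,F \right)} = c c - 6 F = c^{2} - 6 F$)
$N = 90721$ ($N = 257 \left(115 + 238\right) = 257 \cdot 353 = 90721$)
$N + G{\left(x{\left(11,u{\left(4,2 \right)} \right)} \right)} = 90721 - 487 = 90234$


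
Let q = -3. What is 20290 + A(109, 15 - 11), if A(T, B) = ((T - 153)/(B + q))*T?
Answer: 15494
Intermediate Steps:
A(T, B) = T*(-153 + T)/(-3 + B) (A(T, B) = ((T - 153)/(B - 3))*T = ((-153 + T)/(-3 + B))*T = T*(-153 + T)/(-3 + B))
20290 + A(109, 15 - 11) = 20290 + 109*(-153 + 109)/(-3 + (15 - 11)) = 20290 + 109*(-44)/(-3 + 4) = 20290 + 109*(-44)/1 = 20290 + 109*1*(-44) = 20290 - 4796 = 15494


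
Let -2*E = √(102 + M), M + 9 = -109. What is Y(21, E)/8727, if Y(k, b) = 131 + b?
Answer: 131/8727 - 2*I/8727 ≈ 0.015011 - 0.00022917*I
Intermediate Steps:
M = -118 (M = -9 - 109 = -118)
E = -2*I (E = -√(102 - 118)/2 = -2*I ≈ -2.0*I)
Y(21, E)/8727 = (131 - 2*I)/8727 = (131 - 2*I)*(1/8727) = 131/8727 - 2*I/8727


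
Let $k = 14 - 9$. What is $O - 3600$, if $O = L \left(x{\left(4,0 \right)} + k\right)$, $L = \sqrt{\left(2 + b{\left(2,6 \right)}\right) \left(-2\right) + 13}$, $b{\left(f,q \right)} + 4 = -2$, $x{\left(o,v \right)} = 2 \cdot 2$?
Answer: $-3600 + 9 \sqrt{21} \approx -3558.8$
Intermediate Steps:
$x{\left(o,v \right)} = 4$
$b{\left(f,q \right)} = -6$ ($b{\left(f,q \right)} = -4 - 2 = -6$)
$k = 5$
$L = \sqrt{21}$ ($L = \sqrt{\left(2 - 6\right) \left(-2\right) + 13} = \sqrt{\left(-4\right) \left(-2\right) + 13} = \sqrt{8 + 13} = \sqrt{21} \approx 4.5826$)
$O = 9 \sqrt{21}$ ($O = \sqrt{21} \left(4 + 5\right) = \sqrt{21} \cdot 9 = 9 \sqrt{21} \approx 41.243$)
$O - 3600 = 9 \sqrt{21} - 3600 = -3600 + 9 \sqrt{21}$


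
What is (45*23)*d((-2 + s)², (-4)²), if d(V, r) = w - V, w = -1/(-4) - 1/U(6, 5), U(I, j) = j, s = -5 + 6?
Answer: -3933/4 ≈ -983.25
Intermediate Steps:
s = 1
w = 1/20 (w = -1/(-4) - 1/5 = -1*(-¼) - 1*⅕ = ¼ - ⅕ = 1/20 ≈ 0.050000)
d(V, r) = 1/20 - V
(45*23)*d((-2 + s)², (-4)²) = (45*23)*(1/20 - (-2 + 1)²) = 1035*(1/20 - 1*(-1)²) = 1035*(1/20 - 1*1) = 1035*(1/20 - 1) = 1035*(-19/20) = -3933/4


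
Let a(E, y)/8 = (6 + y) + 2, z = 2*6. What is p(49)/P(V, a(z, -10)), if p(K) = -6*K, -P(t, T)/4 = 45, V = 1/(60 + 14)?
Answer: 49/30 ≈ 1.6333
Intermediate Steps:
z = 12
V = 1/74 ≈ 0.013514
a(E, y) = 64 + 8*y (a(E, y) = 8*((6 + y) + 2) = 8*(8 + y) = 64 + 8*y)
P(t, T) = -180 (P(t, T) = -4*45 = -180)
p(49)/P(V, a(z, -10)) = -6*49/(-180) = -294*(-1/180) = 49/30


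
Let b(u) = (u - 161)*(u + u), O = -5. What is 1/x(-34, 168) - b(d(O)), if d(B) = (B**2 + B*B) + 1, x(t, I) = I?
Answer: 1884961/168 ≈ 11220.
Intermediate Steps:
d(B) = 1 + 2*B**2 (d(B) = (B**2 + B**2) + 1 = 2*B**2 + 1 = 1 + 2*B**2)
b(u) = 2*u*(-161 + u) (b(u) = (-161 + u)*(2*u) = 2*u*(-161 + u))
1/x(-34, 168) - b(d(O)) = 1/168 - 2*(1 + 2*(-5)**2)*(-161 + (1 + 2*(-5)**2)) = 1/168 - 2*(1 + 2*25)*(-161 + (1 + 2*25)) = 1/168 - 2*(1 + 50)*(-161 + (1 + 50)) = 1/168 - 2*51*(-161 + 51) = 1/168 - 2*51*(-110) = 1/168 - 1*(-11220) = 1/168 + 11220 = 1884961/168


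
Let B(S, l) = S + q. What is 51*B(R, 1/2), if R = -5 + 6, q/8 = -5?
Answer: -1989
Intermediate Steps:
q = -40 (q = 8*(-5) = -40)
R = 1
B(S, l) = -40 + S (B(S, l) = S - 40 = -40 + S)
51*B(R, 1/2) = 51*(-40 + 1) = 51*(-39) = -1989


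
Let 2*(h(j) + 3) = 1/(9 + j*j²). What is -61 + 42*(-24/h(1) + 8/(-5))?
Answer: 62981/295 ≈ 213.49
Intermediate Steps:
h(j) = -3 + 1/(2*(9 + j³)) (h(j) = -3 + 1/(2*(9 + j*j²)) = -3 + 1/(2*(9 + j³)))
-61 + 42*(-24/h(1) + 8/(-5)) = -61 + 42*(-24*2*(9 + 1³)/(-53 - 6*1³) + 8/(-5)) = -61 + 42*(-24*2*(9 + 1)/(-53 - 6*1) + 8*(-⅕)) = -61 + 42*(-24*20/(-53 - 6) - 8/5) = -61 + 42*(-24/((½)*(⅒)*(-59)) - 8/5) = -61 + 42*(-24/(-59/20) - 8/5) = -61 + 42*(-24*(-20/59) - 8/5) = -61 + 42*(480/59 - 8/5) = -61 + 42*(1928/295) = -61 + 80976/295 = 62981/295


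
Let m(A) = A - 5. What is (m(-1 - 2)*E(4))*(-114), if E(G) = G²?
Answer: 14592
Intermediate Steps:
m(A) = -5 + A
(m(-1 - 2)*E(4))*(-114) = ((-5 + (-1 - 2))*4²)*(-114) = ((-5 - 3)*16)*(-114) = -8*16*(-114) = -128*(-114) = 14592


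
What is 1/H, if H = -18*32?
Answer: -1/576 ≈ -0.0017361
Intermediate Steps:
H = -576
1/H = 1/(-576) = -1/576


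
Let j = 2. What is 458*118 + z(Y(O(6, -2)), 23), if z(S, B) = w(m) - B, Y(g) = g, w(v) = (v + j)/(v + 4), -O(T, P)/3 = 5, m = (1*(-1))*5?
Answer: 54024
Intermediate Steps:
m = -5 (m = -1*5 = -5)
O(T, P) = -15 (O(T, P) = -3*5 = -15)
w(v) = (2 + v)/(4 + v) (w(v) = (v + 2)/(v + 4) = (2 + v)/(4 + v))
z(S, B) = 3 - B (z(S, B) = (2 - 5)/(4 - 5) - B = -3/(-1) - B = -1*(-3) - B = 3 - B)
458*118 + z(Y(O(6, -2)), 23) = 458*118 + (3 - 1*23) = 54044 + (3 - 23) = 54044 - 20 = 54024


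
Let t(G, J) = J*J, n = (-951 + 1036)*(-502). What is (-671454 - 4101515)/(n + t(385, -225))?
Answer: -4772969/7955 ≈ -600.00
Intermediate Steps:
n = -42670 (n = 85*(-502) = -42670)
t(G, J) = J²
(-671454 - 4101515)/(n + t(385, -225)) = (-671454 - 4101515)/(-42670 + (-225)²) = -4772969/(-42670 + 50625) = -4772969/7955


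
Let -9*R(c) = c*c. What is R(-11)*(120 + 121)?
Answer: -29161/9 ≈ -3240.1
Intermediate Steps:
R(c) = -c²/9 (R(c) = -c*c/9 = -c²/9)
R(-11)*(120 + 121) = (-⅑*(-11)²)*(120 + 121) = -⅑*121*241 = -121/9*241 = -29161/9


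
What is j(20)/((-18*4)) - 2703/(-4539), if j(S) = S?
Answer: 509/1602 ≈ 0.31773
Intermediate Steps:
j(20)/((-18*4)) - 2703/(-4539) = 20/((-18*4)) - 2703/(-4539) = 20/(-72) - 2703*(-1/4539) = 20*(-1/72) + 53/89 = -5/18 + 53/89 = 509/1602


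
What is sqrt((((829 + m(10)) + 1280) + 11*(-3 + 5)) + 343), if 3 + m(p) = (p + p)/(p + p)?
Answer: 2*sqrt(618) ≈ 49.719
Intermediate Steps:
m(p) = -2 (m(p) = -3 + (p + p)/(p + p) = -3 + (2*p)/((2*p)) = -3 + (2*p)*(1/(2*p)) = -3 + 1 = -2)
sqrt((((829 + m(10)) + 1280) + 11*(-3 + 5)) + 343) = sqrt((((829 - 2) + 1280) + 11*(-3 + 5)) + 343) = sqrt(((827 + 1280) + 11*2) + 343) = sqrt((2107 + 22) + 343) = sqrt(2129 + 343) = sqrt(2472) = 2*sqrt(618)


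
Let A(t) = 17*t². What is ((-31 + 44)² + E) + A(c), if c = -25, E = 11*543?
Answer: 16767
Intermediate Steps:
E = 5973
((-31 + 44)² + E) + A(c) = ((-31 + 44)² + 5973) + 17*(-25)² = (13² + 5973) + 17*625 = (169 + 5973) + 10625 = 6142 + 10625 = 16767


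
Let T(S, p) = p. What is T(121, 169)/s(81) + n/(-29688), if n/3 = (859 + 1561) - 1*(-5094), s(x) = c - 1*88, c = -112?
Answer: -396903/247400 ≈ -1.6043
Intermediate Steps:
s(x) = -200 (s(x) = -112 - 1*88 = -112 - 88 = -200)
n = 22542 (n = 3*((859 + 1561) - 1*(-5094)) = 3*(2420 + 5094) = 3*7514 = 22542)
T(121, 169)/s(81) + n/(-29688) = 169/(-200) + 22542/(-29688) = 169*(-1/200) + 22542*(-1/29688) = -169/200 - 3757/4948 = -396903/247400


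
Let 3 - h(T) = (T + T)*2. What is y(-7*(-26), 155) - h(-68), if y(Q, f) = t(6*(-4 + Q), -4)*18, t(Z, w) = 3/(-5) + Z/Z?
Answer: -1339/5 ≈ -267.80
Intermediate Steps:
h(T) = 3 - 4*T (h(T) = 3 - (T + T)*2 = 3 - 2*T*2 = 3 - 4*T)
t(Z, w) = ⅖ (t(Z, w) = 3*(-⅕) + 1 = -⅗ + 1 = ⅖)
y(Q, f) = 36/5 (y(Q, f) = (⅖)*18 = 36/5)
y(-7*(-26), 155) - h(-68) = 36/5 - (3 - 4*(-68)) = 36/5 - (3 + 272) = 36/5 - 1*275 = 36/5 - 275 = -1339/5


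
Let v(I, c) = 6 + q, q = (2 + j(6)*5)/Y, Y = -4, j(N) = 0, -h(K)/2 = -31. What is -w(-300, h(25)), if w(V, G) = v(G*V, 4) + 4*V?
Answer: 2389/2 ≈ 1194.5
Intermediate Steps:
h(K) = 62 (h(K) = -2*(-31) = 62)
q = -1/2 (q = (2 + 0*5)/(-4) = (2 + 0)*(-1/4) = 2*(-1/4) = -1/2 ≈ -0.50000)
v(I, c) = 11/2 (v(I, c) = 6 - 1/2 = 11/2)
w(V, G) = 11/2 + 4*V
-w(-300, h(25)) = -(11/2 + 4*(-300)) = -(11/2 - 1200) = -1*(-2389/2) = 2389/2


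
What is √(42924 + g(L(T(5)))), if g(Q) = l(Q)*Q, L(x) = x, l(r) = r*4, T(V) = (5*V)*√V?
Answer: 8*√866 ≈ 235.42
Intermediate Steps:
T(V) = 5*V^(3/2)
l(r) = 4*r
g(Q) = 4*Q² (g(Q) = (4*Q)*Q = 4*Q²)
√(42924 + g(L(T(5)))) = √(42924 + 4*(5*5^(3/2))²) = √(42924 + 4*(5*(5*√5))²) = √(42924 + 4*(25*√5)²) = √(42924 + 4*3125) = √(42924 + 12500) = √55424 = 8*√866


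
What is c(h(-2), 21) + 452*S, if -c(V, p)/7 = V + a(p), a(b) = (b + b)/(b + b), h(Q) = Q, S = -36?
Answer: -16265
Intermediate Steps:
a(b) = 1 (a(b) = (2*b)/((2*b)) = (2*b)*(1/(2*b)) = 1)
c(V, p) = -7 - 7*V (c(V, p) = -7*(V + 1) = -7*(1 + V) = -7 - 7*V)
c(h(-2), 21) + 452*S = (-7 - 7*(-2)) + 452*(-36) = (-7 + 14) - 16272 = 7 - 16272 = -16265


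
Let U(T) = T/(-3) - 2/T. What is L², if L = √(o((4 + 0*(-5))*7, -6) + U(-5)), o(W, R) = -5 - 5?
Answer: -119/15 ≈ -7.9333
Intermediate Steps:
U(T) = -2/T - T/3 (U(T) = T*(-⅓) - 2/T = -T/3 - 2/T = -2/T - T/3)
o(W, R) = -10
L = I*√1785/15 (L = √(-10 + (-2/(-5) - ⅓*(-5))) = √(-10 + (-2*(-⅕) + 5/3)) = √(-10 + (⅖ + 5/3)) = √(-10 + 31/15) = √(-119/15) = I*√1785/15 ≈ 2.8166*I)
L² = (I*√1785/15)² = -119/15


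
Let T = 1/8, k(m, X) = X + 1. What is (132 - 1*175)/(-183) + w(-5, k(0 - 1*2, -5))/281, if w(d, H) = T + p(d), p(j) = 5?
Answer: 104167/411384 ≈ 0.25321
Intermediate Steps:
k(m, X) = 1 + X
T = ⅛ ≈ 0.12500
w(d, H) = 41/8 (w(d, H) = ⅛ + 5 = 41/8)
(132 - 1*175)/(-183) + w(-5, k(0 - 1*2, -5))/281 = (132 - 1*175)/(-183) + (41/8)/281 = (132 - 175)*(-1/183) + (41/8)*(1/281) = -43*(-1/183) + 41/2248 = 43/183 + 41/2248 = 104167/411384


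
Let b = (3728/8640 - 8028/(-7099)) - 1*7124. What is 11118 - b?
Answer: 69923988133/3833460 ≈ 18240.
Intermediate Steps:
b = -27303579853/3833460 (b = (3728*(1/8640) - 8028*(-1/7099)) - 7124 = (233/540 + 8028/7099) - 7124 = 5989187/3833460 - 7124 = -27303579853/3833460 ≈ -7122.4)
11118 - b = 11118 - 1*(-27303579853/3833460) = 11118 + 27303579853/3833460 = 69923988133/3833460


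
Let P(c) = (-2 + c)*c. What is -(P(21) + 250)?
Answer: -649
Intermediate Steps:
P(c) = c*(-2 + c)
-(P(21) + 250) = -(21*(-2 + 21) + 250) = -(21*19 + 250) = -(399 + 250) = -1*649 = -649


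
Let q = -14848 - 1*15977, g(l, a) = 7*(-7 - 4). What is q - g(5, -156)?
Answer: -30748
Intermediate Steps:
g(l, a) = -77 (g(l, a) = 7*(-11) = -77)
q = -30825 (q = -14848 - 15977 = -30825)
q - g(5, -156) = -30825 - 1*(-77) = -30825 + 77 = -30748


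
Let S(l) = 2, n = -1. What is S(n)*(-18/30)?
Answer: -6/5 ≈ -1.2000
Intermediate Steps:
S(n)*(-18/30) = 2*(-18/30) = 2*(-18*1/30) = 2*(-⅗) = -6/5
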